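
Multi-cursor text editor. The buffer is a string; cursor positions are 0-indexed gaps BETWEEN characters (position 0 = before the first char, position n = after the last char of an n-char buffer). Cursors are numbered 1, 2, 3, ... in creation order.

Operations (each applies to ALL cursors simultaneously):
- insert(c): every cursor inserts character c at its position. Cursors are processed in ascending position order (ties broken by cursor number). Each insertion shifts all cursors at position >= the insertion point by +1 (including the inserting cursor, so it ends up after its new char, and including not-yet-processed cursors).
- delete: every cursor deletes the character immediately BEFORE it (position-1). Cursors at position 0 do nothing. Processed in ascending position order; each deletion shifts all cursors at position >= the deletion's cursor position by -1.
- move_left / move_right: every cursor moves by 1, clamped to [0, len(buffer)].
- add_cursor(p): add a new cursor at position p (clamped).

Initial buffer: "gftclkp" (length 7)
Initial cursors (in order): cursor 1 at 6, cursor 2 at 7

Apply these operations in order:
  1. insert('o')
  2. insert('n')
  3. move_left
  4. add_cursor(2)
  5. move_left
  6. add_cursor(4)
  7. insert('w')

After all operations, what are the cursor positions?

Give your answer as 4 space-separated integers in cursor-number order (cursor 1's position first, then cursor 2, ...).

After op 1 (insert('o')): buffer="gftclkopo" (len 9), cursors c1@7 c2@9, authorship ......1.2
After op 2 (insert('n')): buffer="gftclkonpon" (len 11), cursors c1@8 c2@11, authorship ......11.22
After op 3 (move_left): buffer="gftclkonpon" (len 11), cursors c1@7 c2@10, authorship ......11.22
After op 4 (add_cursor(2)): buffer="gftclkonpon" (len 11), cursors c3@2 c1@7 c2@10, authorship ......11.22
After op 5 (move_left): buffer="gftclkonpon" (len 11), cursors c3@1 c1@6 c2@9, authorship ......11.22
After op 6 (add_cursor(4)): buffer="gftclkonpon" (len 11), cursors c3@1 c4@4 c1@6 c2@9, authorship ......11.22
After op 7 (insert('w')): buffer="gwftcwlkwonpwon" (len 15), cursors c3@2 c4@6 c1@9 c2@13, authorship .3...4..111.222

Answer: 9 13 2 6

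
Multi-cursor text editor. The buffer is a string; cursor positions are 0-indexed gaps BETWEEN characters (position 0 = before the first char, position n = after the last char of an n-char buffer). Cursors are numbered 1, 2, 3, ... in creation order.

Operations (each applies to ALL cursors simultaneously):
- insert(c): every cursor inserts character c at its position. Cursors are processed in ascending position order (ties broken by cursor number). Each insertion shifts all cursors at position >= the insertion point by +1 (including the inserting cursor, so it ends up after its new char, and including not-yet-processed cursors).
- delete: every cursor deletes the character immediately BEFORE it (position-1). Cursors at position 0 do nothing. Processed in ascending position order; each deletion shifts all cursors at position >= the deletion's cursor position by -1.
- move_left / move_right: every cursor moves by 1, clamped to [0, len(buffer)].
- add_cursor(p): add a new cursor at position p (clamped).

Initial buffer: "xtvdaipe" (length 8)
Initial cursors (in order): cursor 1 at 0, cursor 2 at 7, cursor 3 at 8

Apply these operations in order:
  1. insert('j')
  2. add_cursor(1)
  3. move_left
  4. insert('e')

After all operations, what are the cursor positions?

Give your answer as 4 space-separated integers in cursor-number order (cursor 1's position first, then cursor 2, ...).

Answer: 2 11 14 2

Derivation:
After op 1 (insert('j')): buffer="jxtvdaipjej" (len 11), cursors c1@1 c2@9 c3@11, authorship 1.......2.3
After op 2 (add_cursor(1)): buffer="jxtvdaipjej" (len 11), cursors c1@1 c4@1 c2@9 c3@11, authorship 1.......2.3
After op 3 (move_left): buffer="jxtvdaipjej" (len 11), cursors c1@0 c4@0 c2@8 c3@10, authorship 1.......2.3
After op 4 (insert('e')): buffer="eejxtvdaipejeej" (len 15), cursors c1@2 c4@2 c2@11 c3@14, authorship 141.......22.33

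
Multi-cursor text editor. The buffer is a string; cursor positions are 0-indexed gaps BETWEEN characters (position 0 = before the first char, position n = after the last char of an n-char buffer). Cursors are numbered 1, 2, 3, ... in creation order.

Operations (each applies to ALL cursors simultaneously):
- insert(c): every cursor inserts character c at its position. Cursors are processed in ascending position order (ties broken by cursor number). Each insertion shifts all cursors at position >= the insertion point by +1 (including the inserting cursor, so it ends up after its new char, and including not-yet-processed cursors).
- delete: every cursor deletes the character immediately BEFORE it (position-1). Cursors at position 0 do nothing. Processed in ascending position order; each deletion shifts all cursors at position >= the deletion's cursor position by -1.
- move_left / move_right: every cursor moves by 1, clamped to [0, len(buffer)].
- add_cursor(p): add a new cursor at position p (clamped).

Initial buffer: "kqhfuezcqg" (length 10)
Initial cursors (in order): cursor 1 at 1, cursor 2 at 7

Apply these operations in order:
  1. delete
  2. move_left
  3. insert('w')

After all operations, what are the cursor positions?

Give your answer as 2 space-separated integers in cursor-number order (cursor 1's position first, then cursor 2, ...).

After op 1 (delete): buffer="qhfuecqg" (len 8), cursors c1@0 c2@5, authorship ........
After op 2 (move_left): buffer="qhfuecqg" (len 8), cursors c1@0 c2@4, authorship ........
After op 3 (insert('w')): buffer="wqhfuwecqg" (len 10), cursors c1@1 c2@6, authorship 1....2....

Answer: 1 6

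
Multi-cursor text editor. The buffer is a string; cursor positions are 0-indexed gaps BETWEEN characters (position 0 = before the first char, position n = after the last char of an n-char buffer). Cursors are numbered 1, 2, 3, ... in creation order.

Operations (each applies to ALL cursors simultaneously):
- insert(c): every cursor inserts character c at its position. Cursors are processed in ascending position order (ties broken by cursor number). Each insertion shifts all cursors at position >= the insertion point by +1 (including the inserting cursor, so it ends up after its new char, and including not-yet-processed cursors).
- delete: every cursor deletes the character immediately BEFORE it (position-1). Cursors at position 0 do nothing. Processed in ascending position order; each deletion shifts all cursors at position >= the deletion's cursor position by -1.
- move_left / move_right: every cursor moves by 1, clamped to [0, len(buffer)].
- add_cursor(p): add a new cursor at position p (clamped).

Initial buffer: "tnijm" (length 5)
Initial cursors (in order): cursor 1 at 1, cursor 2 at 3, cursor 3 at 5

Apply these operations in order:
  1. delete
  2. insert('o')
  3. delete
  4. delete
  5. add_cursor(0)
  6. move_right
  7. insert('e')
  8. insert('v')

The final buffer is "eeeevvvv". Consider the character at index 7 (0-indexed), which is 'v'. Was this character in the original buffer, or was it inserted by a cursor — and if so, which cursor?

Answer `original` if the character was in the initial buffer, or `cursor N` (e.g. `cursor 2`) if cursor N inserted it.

Answer: cursor 4

Derivation:
After op 1 (delete): buffer="nj" (len 2), cursors c1@0 c2@1 c3@2, authorship ..
After op 2 (insert('o')): buffer="onojo" (len 5), cursors c1@1 c2@3 c3@5, authorship 1.2.3
After op 3 (delete): buffer="nj" (len 2), cursors c1@0 c2@1 c3@2, authorship ..
After op 4 (delete): buffer="" (len 0), cursors c1@0 c2@0 c3@0, authorship 
After op 5 (add_cursor(0)): buffer="" (len 0), cursors c1@0 c2@0 c3@0 c4@0, authorship 
After op 6 (move_right): buffer="" (len 0), cursors c1@0 c2@0 c3@0 c4@0, authorship 
After op 7 (insert('e')): buffer="eeee" (len 4), cursors c1@4 c2@4 c3@4 c4@4, authorship 1234
After op 8 (insert('v')): buffer="eeeevvvv" (len 8), cursors c1@8 c2@8 c3@8 c4@8, authorship 12341234
Authorship (.=original, N=cursor N): 1 2 3 4 1 2 3 4
Index 7: author = 4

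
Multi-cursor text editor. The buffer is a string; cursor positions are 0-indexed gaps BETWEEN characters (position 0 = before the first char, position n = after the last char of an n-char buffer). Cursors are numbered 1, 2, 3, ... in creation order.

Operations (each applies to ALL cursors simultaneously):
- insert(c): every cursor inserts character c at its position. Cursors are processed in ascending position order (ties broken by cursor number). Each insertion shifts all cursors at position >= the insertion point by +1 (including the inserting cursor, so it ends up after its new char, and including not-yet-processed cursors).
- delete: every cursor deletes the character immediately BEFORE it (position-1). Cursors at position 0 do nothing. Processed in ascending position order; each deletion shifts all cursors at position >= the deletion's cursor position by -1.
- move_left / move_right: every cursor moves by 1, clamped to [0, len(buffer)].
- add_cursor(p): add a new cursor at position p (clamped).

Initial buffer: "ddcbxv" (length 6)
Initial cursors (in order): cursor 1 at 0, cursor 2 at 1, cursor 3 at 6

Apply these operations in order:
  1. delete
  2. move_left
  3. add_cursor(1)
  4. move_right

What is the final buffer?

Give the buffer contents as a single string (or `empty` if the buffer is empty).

Answer: dcbx

Derivation:
After op 1 (delete): buffer="dcbx" (len 4), cursors c1@0 c2@0 c3@4, authorship ....
After op 2 (move_left): buffer="dcbx" (len 4), cursors c1@0 c2@0 c3@3, authorship ....
After op 3 (add_cursor(1)): buffer="dcbx" (len 4), cursors c1@0 c2@0 c4@1 c3@3, authorship ....
After op 4 (move_right): buffer="dcbx" (len 4), cursors c1@1 c2@1 c4@2 c3@4, authorship ....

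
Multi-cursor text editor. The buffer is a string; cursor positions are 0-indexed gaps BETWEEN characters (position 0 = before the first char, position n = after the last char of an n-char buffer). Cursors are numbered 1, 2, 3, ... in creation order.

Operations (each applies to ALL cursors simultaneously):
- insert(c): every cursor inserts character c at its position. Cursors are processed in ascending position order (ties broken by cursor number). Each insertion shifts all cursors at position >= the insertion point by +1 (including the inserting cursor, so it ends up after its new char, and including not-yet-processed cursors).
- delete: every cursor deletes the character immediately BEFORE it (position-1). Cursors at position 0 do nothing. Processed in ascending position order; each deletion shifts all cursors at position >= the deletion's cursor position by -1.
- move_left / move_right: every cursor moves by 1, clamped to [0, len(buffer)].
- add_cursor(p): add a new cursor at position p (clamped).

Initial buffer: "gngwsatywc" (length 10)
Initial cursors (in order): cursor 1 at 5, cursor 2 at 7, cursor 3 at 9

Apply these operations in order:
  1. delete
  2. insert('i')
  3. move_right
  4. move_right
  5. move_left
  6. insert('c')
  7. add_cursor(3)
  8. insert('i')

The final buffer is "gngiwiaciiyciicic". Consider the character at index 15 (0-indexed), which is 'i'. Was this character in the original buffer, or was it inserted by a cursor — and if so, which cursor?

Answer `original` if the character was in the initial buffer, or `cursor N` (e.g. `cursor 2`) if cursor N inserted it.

After op 1 (delete): buffer="gngwayc" (len 7), cursors c1@4 c2@5 c3@6, authorship .......
After op 2 (insert('i')): buffer="gngwiaiyic" (len 10), cursors c1@5 c2@7 c3@9, authorship ....1.2.3.
After op 3 (move_right): buffer="gngwiaiyic" (len 10), cursors c1@6 c2@8 c3@10, authorship ....1.2.3.
After op 4 (move_right): buffer="gngwiaiyic" (len 10), cursors c1@7 c2@9 c3@10, authorship ....1.2.3.
After op 5 (move_left): buffer="gngwiaiyic" (len 10), cursors c1@6 c2@8 c3@9, authorship ....1.2.3.
After op 6 (insert('c')): buffer="gngwiaciycicc" (len 13), cursors c1@7 c2@10 c3@12, authorship ....1.12.233.
After op 7 (add_cursor(3)): buffer="gngwiaciycicc" (len 13), cursors c4@3 c1@7 c2@10 c3@12, authorship ....1.12.233.
After op 8 (insert('i')): buffer="gngiwiaciiyciicic" (len 17), cursors c4@4 c1@9 c2@13 c3@16, authorship ...4.1.112.22333.
Authorship (.=original, N=cursor N): . . . 4 . 1 . 1 1 2 . 2 2 3 3 3 .
Index 15: author = 3

Answer: cursor 3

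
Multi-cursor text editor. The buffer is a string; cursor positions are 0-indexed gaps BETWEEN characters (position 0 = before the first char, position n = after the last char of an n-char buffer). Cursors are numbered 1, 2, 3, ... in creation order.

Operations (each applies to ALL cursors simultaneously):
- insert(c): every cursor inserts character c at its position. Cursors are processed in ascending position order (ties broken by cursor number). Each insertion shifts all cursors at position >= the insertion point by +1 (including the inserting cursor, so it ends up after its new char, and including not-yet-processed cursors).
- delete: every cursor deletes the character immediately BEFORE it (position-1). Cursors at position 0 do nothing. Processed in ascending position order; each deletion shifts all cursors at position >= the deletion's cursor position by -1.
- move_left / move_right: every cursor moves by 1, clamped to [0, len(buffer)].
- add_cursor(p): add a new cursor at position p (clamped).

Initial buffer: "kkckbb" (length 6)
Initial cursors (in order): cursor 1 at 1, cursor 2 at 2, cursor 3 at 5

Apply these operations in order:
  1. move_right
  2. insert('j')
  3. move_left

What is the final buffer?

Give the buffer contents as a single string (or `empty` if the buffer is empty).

Answer: kkjcjkbbj

Derivation:
After op 1 (move_right): buffer="kkckbb" (len 6), cursors c1@2 c2@3 c3@6, authorship ......
After op 2 (insert('j')): buffer="kkjcjkbbj" (len 9), cursors c1@3 c2@5 c3@9, authorship ..1.2...3
After op 3 (move_left): buffer="kkjcjkbbj" (len 9), cursors c1@2 c2@4 c3@8, authorship ..1.2...3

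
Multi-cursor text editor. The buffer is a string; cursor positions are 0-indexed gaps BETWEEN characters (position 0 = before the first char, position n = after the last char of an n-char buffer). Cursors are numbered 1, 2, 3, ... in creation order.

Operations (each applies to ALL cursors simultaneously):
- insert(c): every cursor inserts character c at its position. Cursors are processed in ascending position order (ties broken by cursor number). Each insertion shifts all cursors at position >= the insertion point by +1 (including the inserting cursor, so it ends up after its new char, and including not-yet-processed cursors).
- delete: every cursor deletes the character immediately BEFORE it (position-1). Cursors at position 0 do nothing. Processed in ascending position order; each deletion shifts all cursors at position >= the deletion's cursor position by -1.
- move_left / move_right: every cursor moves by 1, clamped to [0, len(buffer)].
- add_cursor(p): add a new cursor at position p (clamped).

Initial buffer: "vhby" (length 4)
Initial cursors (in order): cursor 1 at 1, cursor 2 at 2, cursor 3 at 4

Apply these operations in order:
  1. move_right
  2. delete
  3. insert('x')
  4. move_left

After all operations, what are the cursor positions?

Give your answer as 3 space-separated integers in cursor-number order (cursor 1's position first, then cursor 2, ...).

After op 1 (move_right): buffer="vhby" (len 4), cursors c1@2 c2@3 c3@4, authorship ....
After op 2 (delete): buffer="v" (len 1), cursors c1@1 c2@1 c3@1, authorship .
After op 3 (insert('x')): buffer="vxxx" (len 4), cursors c1@4 c2@4 c3@4, authorship .123
After op 4 (move_left): buffer="vxxx" (len 4), cursors c1@3 c2@3 c3@3, authorship .123

Answer: 3 3 3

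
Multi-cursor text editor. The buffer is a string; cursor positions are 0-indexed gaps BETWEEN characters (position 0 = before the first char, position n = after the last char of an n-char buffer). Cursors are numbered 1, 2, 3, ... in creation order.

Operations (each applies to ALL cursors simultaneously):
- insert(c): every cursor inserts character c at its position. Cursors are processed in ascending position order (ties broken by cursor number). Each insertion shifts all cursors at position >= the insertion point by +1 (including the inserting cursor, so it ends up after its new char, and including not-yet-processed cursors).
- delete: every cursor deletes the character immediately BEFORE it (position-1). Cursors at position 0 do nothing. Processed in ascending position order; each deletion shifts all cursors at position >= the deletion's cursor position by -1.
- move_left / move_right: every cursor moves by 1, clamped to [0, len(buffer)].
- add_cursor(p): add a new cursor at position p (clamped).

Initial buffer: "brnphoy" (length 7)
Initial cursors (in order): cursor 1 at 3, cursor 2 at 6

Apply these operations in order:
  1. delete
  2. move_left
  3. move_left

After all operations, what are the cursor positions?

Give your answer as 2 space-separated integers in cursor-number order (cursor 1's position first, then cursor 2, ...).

After op 1 (delete): buffer="brphy" (len 5), cursors c1@2 c2@4, authorship .....
After op 2 (move_left): buffer="brphy" (len 5), cursors c1@1 c2@3, authorship .....
After op 3 (move_left): buffer="brphy" (len 5), cursors c1@0 c2@2, authorship .....

Answer: 0 2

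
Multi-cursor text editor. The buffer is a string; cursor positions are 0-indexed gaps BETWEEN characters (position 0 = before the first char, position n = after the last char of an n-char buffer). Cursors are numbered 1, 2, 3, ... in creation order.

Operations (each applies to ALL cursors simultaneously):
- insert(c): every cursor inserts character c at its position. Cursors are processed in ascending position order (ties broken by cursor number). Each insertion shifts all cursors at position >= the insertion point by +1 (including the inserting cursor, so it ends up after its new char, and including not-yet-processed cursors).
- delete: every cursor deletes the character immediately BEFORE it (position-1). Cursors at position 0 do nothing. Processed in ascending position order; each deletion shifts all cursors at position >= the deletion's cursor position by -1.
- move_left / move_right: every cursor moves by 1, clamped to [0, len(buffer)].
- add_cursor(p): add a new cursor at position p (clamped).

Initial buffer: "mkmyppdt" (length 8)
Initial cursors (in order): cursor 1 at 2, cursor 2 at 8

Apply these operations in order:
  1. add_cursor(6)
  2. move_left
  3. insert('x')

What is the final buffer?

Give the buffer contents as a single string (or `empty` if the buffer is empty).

After op 1 (add_cursor(6)): buffer="mkmyppdt" (len 8), cursors c1@2 c3@6 c2@8, authorship ........
After op 2 (move_left): buffer="mkmyppdt" (len 8), cursors c1@1 c3@5 c2@7, authorship ........
After op 3 (insert('x')): buffer="mxkmypxpdxt" (len 11), cursors c1@2 c3@7 c2@10, authorship .1....3..2.

Answer: mxkmypxpdxt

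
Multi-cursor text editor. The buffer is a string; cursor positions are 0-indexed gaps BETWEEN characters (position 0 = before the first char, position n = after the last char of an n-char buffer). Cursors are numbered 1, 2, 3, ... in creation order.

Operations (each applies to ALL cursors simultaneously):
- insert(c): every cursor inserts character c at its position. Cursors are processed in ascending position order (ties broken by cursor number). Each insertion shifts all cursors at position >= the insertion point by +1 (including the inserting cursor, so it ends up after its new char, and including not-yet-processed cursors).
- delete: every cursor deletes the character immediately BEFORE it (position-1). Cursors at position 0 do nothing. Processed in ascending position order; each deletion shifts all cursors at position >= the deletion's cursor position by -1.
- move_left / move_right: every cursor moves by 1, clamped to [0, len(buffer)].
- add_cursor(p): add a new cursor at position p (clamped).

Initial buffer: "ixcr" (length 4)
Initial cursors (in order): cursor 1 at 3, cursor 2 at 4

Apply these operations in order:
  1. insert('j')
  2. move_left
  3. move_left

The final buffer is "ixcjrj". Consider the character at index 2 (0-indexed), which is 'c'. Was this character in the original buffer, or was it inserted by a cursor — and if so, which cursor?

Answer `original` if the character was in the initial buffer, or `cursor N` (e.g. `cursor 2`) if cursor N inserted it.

Answer: original

Derivation:
After op 1 (insert('j')): buffer="ixcjrj" (len 6), cursors c1@4 c2@6, authorship ...1.2
After op 2 (move_left): buffer="ixcjrj" (len 6), cursors c1@3 c2@5, authorship ...1.2
After op 3 (move_left): buffer="ixcjrj" (len 6), cursors c1@2 c2@4, authorship ...1.2
Authorship (.=original, N=cursor N): . . . 1 . 2
Index 2: author = original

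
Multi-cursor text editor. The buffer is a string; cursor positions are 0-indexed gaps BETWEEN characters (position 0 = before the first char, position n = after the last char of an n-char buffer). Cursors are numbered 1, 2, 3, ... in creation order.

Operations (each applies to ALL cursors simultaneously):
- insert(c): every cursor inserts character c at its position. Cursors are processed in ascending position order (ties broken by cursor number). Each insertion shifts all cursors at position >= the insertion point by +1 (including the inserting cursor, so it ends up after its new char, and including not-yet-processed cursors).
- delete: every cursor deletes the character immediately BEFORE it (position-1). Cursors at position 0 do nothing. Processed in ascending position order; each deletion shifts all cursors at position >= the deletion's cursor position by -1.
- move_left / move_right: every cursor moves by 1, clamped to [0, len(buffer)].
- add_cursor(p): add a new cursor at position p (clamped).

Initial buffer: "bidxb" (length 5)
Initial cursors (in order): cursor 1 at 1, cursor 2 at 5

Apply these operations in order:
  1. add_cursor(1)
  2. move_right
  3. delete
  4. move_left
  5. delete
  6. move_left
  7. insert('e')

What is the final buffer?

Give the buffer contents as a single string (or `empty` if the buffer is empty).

After op 1 (add_cursor(1)): buffer="bidxb" (len 5), cursors c1@1 c3@1 c2@5, authorship .....
After op 2 (move_right): buffer="bidxb" (len 5), cursors c1@2 c3@2 c2@5, authorship .....
After op 3 (delete): buffer="dx" (len 2), cursors c1@0 c3@0 c2@2, authorship ..
After op 4 (move_left): buffer="dx" (len 2), cursors c1@0 c3@0 c2@1, authorship ..
After op 5 (delete): buffer="x" (len 1), cursors c1@0 c2@0 c3@0, authorship .
After op 6 (move_left): buffer="x" (len 1), cursors c1@0 c2@0 c3@0, authorship .
After op 7 (insert('e')): buffer="eeex" (len 4), cursors c1@3 c2@3 c3@3, authorship 123.

Answer: eeex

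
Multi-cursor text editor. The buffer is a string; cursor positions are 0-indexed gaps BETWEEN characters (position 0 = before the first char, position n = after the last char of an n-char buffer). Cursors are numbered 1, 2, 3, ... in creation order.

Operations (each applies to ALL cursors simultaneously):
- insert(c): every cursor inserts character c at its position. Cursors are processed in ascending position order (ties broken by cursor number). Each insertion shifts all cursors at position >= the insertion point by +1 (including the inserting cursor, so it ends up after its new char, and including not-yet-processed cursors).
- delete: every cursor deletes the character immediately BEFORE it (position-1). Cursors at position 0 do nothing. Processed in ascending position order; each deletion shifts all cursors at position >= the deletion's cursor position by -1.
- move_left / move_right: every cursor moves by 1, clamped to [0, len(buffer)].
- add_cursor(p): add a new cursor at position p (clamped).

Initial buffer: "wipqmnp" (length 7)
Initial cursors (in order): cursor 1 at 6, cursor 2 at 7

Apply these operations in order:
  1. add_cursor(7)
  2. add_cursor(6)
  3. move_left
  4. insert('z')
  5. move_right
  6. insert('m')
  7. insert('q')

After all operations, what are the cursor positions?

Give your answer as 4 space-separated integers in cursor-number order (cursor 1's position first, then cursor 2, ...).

Answer: 12 19 19 12

Derivation:
After op 1 (add_cursor(7)): buffer="wipqmnp" (len 7), cursors c1@6 c2@7 c3@7, authorship .......
After op 2 (add_cursor(6)): buffer="wipqmnp" (len 7), cursors c1@6 c4@6 c2@7 c3@7, authorship .......
After op 3 (move_left): buffer="wipqmnp" (len 7), cursors c1@5 c4@5 c2@6 c3@6, authorship .......
After op 4 (insert('z')): buffer="wipqmzznzzp" (len 11), cursors c1@7 c4@7 c2@10 c3@10, authorship .....14.23.
After op 5 (move_right): buffer="wipqmzznzzp" (len 11), cursors c1@8 c4@8 c2@11 c3@11, authorship .....14.23.
After op 6 (insert('m')): buffer="wipqmzznmmzzpmm" (len 15), cursors c1@10 c4@10 c2@15 c3@15, authorship .....14.1423.23
After op 7 (insert('q')): buffer="wipqmzznmmqqzzpmmqq" (len 19), cursors c1@12 c4@12 c2@19 c3@19, authorship .....14.141423.2323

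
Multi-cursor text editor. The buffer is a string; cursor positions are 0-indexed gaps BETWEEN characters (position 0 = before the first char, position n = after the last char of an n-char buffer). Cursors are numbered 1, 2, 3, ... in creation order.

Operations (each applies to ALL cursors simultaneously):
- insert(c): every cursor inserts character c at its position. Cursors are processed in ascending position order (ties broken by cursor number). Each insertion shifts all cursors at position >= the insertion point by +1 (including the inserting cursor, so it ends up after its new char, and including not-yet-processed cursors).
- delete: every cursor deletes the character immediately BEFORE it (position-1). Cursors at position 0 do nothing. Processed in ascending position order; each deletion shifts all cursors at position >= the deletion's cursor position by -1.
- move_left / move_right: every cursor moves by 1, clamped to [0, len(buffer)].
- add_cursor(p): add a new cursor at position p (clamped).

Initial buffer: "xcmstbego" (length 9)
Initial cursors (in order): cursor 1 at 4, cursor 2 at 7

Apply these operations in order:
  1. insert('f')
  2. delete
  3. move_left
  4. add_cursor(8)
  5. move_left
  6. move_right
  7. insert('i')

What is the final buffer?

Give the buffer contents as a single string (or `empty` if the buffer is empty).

After op 1 (insert('f')): buffer="xcmsftbefgo" (len 11), cursors c1@5 c2@9, authorship ....1...2..
After op 2 (delete): buffer="xcmstbego" (len 9), cursors c1@4 c2@7, authorship .........
After op 3 (move_left): buffer="xcmstbego" (len 9), cursors c1@3 c2@6, authorship .........
After op 4 (add_cursor(8)): buffer="xcmstbego" (len 9), cursors c1@3 c2@6 c3@8, authorship .........
After op 5 (move_left): buffer="xcmstbego" (len 9), cursors c1@2 c2@5 c3@7, authorship .........
After op 6 (move_right): buffer="xcmstbego" (len 9), cursors c1@3 c2@6 c3@8, authorship .........
After op 7 (insert('i')): buffer="xcmistbiegio" (len 12), cursors c1@4 c2@8 c3@11, authorship ...1...2..3.

Answer: xcmistbiegio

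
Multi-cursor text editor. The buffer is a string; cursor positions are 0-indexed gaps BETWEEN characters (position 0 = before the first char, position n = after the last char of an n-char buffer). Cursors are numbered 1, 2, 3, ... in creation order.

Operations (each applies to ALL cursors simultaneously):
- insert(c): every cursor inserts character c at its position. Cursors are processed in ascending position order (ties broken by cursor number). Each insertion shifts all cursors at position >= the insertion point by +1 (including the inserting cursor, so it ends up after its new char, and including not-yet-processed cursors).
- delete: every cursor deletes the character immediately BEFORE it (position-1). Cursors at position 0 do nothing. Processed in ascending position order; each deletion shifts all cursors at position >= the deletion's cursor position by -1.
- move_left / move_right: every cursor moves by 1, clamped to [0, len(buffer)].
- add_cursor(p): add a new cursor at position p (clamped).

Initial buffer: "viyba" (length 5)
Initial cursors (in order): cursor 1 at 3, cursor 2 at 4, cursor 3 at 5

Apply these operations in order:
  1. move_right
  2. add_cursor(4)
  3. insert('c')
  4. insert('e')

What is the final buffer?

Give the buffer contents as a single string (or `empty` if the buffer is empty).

After op 1 (move_right): buffer="viyba" (len 5), cursors c1@4 c2@5 c3@5, authorship .....
After op 2 (add_cursor(4)): buffer="viyba" (len 5), cursors c1@4 c4@4 c2@5 c3@5, authorship .....
After op 3 (insert('c')): buffer="viybccacc" (len 9), cursors c1@6 c4@6 c2@9 c3@9, authorship ....14.23
After op 4 (insert('e')): buffer="viybcceeaccee" (len 13), cursors c1@8 c4@8 c2@13 c3@13, authorship ....1414.2323

Answer: viybcceeaccee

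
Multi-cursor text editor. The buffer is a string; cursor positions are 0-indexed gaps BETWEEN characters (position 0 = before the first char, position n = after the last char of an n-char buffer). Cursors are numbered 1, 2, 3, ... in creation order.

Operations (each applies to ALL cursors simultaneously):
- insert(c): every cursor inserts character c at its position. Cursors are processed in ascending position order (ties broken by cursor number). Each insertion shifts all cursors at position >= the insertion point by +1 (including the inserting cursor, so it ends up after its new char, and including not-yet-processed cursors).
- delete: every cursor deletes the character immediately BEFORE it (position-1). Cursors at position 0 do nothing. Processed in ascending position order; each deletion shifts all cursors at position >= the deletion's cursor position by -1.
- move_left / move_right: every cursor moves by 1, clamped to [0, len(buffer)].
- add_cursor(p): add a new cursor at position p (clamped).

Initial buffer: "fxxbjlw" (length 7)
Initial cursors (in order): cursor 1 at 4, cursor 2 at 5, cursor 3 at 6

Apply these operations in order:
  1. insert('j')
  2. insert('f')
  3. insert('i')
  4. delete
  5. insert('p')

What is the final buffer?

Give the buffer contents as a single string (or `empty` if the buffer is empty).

After op 1 (insert('j')): buffer="fxxbjjjljw" (len 10), cursors c1@5 c2@7 c3@9, authorship ....1.2.3.
After op 2 (insert('f')): buffer="fxxbjfjjfljfw" (len 13), cursors c1@6 c2@9 c3@12, authorship ....11.22.33.
After op 3 (insert('i')): buffer="fxxbjfijjfiljfiw" (len 16), cursors c1@7 c2@11 c3@15, authorship ....111.222.333.
After op 4 (delete): buffer="fxxbjfjjfljfw" (len 13), cursors c1@6 c2@9 c3@12, authorship ....11.22.33.
After op 5 (insert('p')): buffer="fxxbjfpjjfpljfpw" (len 16), cursors c1@7 c2@11 c3@15, authorship ....111.222.333.

Answer: fxxbjfpjjfpljfpw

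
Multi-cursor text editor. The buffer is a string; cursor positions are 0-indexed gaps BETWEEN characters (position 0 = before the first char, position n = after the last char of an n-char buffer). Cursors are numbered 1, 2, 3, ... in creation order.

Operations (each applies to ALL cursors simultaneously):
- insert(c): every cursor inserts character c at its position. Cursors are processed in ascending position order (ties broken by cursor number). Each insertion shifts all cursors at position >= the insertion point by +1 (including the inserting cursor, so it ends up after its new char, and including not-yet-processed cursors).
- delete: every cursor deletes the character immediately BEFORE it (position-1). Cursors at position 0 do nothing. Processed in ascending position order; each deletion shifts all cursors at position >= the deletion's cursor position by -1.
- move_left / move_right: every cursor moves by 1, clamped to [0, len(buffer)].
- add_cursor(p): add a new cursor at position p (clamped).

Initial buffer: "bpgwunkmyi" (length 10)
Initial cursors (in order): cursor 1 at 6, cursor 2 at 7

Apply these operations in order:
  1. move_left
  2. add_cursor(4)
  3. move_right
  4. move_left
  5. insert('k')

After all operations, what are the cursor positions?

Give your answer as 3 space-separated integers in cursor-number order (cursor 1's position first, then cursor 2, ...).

After op 1 (move_left): buffer="bpgwunkmyi" (len 10), cursors c1@5 c2@6, authorship ..........
After op 2 (add_cursor(4)): buffer="bpgwunkmyi" (len 10), cursors c3@4 c1@5 c2@6, authorship ..........
After op 3 (move_right): buffer="bpgwunkmyi" (len 10), cursors c3@5 c1@6 c2@7, authorship ..........
After op 4 (move_left): buffer="bpgwunkmyi" (len 10), cursors c3@4 c1@5 c2@6, authorship ..........
After op 5 (insert('k')): buffer="bpgwkuknkkmyi" (len 13), cursors c3@5 c1@7 c2@9, authorship ....3.1.2....

Answer: 7 9 5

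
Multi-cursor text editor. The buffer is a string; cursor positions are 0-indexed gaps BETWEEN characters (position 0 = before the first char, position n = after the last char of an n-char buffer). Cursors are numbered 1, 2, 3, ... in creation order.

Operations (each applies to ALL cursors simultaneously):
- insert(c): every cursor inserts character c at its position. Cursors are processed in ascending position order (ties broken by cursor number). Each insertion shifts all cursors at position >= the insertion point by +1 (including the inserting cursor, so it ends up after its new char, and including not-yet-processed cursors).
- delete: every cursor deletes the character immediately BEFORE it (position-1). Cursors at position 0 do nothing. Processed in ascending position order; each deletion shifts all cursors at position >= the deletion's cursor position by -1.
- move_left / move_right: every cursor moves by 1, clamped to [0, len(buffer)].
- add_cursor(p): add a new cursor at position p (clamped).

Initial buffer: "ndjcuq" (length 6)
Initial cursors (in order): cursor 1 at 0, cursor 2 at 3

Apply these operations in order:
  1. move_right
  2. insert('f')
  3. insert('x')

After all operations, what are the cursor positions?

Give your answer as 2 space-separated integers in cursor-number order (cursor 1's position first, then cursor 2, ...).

Answer: 3 8

Derivation:
After op 1 (move_right): buffer="ndjcuq" (len 6), cursors c1@1 c2@4, authorship ......
After op 2 (insert('f')): buffer="nfdjcfuq" (len 8), cursors c1@2 c2@6, authorship .1...2..
After op 3 (insert('x')): buffer="nfxdjcfxuq" (len 10), cursors c1@3 c2@8, authorship .11...22..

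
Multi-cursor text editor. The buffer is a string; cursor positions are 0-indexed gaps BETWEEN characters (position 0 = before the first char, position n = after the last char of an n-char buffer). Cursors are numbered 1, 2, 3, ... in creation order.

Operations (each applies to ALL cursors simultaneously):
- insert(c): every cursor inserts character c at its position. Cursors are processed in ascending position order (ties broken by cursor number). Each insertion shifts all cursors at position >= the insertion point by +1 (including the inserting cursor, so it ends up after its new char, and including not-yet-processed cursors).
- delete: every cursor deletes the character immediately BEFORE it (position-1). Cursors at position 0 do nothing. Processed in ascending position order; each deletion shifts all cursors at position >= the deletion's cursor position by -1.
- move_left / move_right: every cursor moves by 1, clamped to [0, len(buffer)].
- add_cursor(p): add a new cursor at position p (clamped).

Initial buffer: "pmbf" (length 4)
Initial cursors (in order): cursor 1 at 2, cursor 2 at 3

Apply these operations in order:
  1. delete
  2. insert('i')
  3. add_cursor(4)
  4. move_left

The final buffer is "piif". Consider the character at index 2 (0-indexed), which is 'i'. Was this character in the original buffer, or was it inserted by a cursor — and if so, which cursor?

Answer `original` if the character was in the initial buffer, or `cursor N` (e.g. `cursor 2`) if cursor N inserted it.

After op 1 (delete): buffer="pf" (len 2), cursors c1@1 c2@1, authorship ..
After op 2 (insert('i')): buffer="piif" (len 4), cursors c1@3 c2@3, authorship .12.
After op 3 (add_cursor(4)): buffer="piif" (len 4), cursors c1@3 c2@3 c3@4, authorship .12.
After op 4 (move_left): buffer="piif" (len 4), cursors c1@2 c2@2 c3@3, authorship .12.
Authorship (.=original, N=cursor N): . 1 2 .
Index 2: author = 2

Answer: cursor 2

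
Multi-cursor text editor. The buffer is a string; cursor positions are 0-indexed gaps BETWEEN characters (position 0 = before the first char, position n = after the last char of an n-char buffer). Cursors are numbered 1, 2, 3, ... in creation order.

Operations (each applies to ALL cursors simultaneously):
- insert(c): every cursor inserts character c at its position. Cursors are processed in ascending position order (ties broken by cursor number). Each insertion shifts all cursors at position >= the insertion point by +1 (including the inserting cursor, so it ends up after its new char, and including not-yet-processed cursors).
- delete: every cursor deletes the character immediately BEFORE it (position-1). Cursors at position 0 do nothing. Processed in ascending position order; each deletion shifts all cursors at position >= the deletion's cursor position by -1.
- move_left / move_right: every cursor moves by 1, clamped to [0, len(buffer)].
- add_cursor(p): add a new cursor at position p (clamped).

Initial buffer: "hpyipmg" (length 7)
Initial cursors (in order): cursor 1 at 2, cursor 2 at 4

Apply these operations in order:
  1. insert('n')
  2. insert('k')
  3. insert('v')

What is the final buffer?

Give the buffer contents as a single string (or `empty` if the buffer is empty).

After op 1 (insert('n')): buffer="hpnyinpmg" (len 9), cursors c1@3 c2@6, authorship ..1..2...
After op 2 (insert('k')): buffer="hpnkyinkpmg" (len 11), cursors c1@4 c2@8, authorship ..11..22...
After op 3 (insert('v')): buffer="hpnkvyinkvpmg" (len 13), cursors c1@5 c2@10, authorship ..111..222...

Answer: hpnkvyinkvpmg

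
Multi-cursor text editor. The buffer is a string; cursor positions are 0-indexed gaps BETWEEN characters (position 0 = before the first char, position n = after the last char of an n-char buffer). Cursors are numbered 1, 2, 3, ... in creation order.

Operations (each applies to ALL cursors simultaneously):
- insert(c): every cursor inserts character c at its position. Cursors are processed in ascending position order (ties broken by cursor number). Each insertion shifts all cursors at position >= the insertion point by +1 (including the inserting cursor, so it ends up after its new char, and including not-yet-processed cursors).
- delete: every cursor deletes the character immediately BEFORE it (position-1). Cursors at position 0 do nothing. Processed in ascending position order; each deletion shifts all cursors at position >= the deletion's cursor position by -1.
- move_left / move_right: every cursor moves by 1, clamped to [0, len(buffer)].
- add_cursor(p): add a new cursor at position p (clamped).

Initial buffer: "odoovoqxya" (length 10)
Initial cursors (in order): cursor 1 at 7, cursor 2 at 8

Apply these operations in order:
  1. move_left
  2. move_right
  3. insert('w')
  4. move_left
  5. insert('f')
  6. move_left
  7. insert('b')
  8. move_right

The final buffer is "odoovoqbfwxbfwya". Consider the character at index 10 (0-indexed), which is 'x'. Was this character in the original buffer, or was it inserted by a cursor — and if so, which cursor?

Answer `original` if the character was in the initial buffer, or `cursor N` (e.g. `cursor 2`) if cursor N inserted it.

Answer: original

Derivation:
After op 1 (move_left): buffer="odoovoqxya" (len 10), cursors c1@6 c2@7, authorship ..........
After op 2 (move_right): buffer="odoovoqxya" (len 10), cursors c1@7 c2@8, authorship ..........
After op 3 (insert('w')): buffer="odoovoqwxwya" (len 12), cursors c1@8 c2@10, authorship .......1.2..
After op 4 (move_left): buffer="odoovoqwxwya" (len 12), cursors c1@7 c2@9, authorship .......1.2..
After op 5 (insert('f')): buffer="odoovoqfwxfwya" (len 14), cursors c1@8 c2@11, authorship .......11.22..
After op 6 (move_left): buffer="odoovoqfwxfwya" (len 14), cursors c1@7 c2@10, authorship .......11.22..
After op 7 (insert('b')): buffer="odoovoqbfwxbfwya" (len 16), cursors c1@8 c2@12, authorship .......111.222..
After op 8 (move_right): buffer="odoovoqbfwxbfwya" (len 16), cursors c1@9 c2@13, authorship .......111.222..
Authorship (.=original, N=cursor N): . . . . . . . 1 1 1 . 2 2 2 . .
Index 10: author = original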